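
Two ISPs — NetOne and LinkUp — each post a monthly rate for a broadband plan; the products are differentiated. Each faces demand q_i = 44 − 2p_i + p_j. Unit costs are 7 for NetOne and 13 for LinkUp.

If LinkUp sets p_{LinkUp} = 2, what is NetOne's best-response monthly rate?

15

NetOne's profit: π = (p_{NetOne} − 7)(44 − 2p_{NetOne} + p_{LinkUp}).
∂π/∂p_{NetOne} = 58 − 4p_{NetOne} + p_{LinkUp} = 0 ⇒ p_{NetOne} = 14.5 + 0.25p_{LinkUp}.
At p_{LinkUp} = 2: p_{NetOne} = 14.5 + 0.25·2 = 15.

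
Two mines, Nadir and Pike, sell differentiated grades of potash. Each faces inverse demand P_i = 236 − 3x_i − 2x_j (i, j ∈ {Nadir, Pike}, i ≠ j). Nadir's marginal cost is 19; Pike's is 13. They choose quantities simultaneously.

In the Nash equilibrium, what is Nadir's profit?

2146.6875

Mine Nadir's profit: π = x_{Nadir}(236 − 3x_{Nadir} − 2x_{Pike}) − 19x_{Nadir}.
∂π/∂x_{Nadir} = 217 − 6x_{Nadir} − 2x_{Pike} = 0 ⇒ x_{Nadir} = 217/6 − (1/3)x_{Pike}.
Similarly x_{Pike} = 223/6 − (1/3)x_{Nadir}.
Substituting the second reaction function into the first: x_{Nadir} = 217/6 − (1/3)(223/6 − (1/3)x_{Nadir}), which gives (8/9)x_{Nadir} = 214/9 ⇒ x_{Nadir} = 26.75.
Then x_{Pike} = 223/6 − (1/3)·26.75 = 28.25.
P_{Nadir} = 236 − 3·26.75 − 2·28.25 = 99.25.
Profit = (99.25 − 19)·26.75 = 2146.6875.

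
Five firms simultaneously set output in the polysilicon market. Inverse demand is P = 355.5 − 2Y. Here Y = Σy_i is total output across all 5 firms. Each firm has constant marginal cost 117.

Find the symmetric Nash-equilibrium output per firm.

A representative firm's profit is π_i = y_i(355.5 − 2Y) − 117y_i, with Y = y_i + Σ_{j≠i} y_j.
First-order condition: 238.5 − 4y_i − 2Σ_{j≠i} y_j = 0.
Imposing symmetry (y_j = y for all j) turns Σ_{j≠i} y_j into 4y, so 238.5 = 12y and y = 19.875.

19.875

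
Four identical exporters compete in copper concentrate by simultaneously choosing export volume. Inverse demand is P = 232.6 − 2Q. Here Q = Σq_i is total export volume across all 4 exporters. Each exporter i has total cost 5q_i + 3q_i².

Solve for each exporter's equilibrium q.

A representative exporter's profit is π_i = q_i(232.6 − 2Q) − 5q_i − 3q_i², with Q = q_i + Σ_{j≠i} q_j.
First-order condition: 227.6 − 10q_i − 2Σ_{j≠i} q_j = 0.
In a symmetric equilibrium every exporter chooses the same q, so Σ_{j≠i} q_j = 3q. The condition becomes 227.6 − 16q = 0, giving q = 227.6/16 = 14.225.

14.225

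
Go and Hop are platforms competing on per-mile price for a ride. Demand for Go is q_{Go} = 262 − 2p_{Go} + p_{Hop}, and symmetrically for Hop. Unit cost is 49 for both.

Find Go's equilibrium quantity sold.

Go's profit: π = (p_{Go} − 49)(262 − 2p_{Go} + p_{Hop}).
∂π/∂p_{Go} = 360 − 4p_{Go} + p_{Hop} = 0 ⇒ p_{Go} = 90 + 0.25p_{Hop}.
The game is symmetric, so in equilibrium p_{Hop} = p_{Go}: the reaction function gives 0.75p_{Go} = 90, hence p_{Go} = 120.
q_{Go} = 262 − 2·120 + 120 = 142.

142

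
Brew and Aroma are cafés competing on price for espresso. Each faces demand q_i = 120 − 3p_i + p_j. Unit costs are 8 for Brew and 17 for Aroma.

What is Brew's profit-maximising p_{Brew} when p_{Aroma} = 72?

Brew's profit: π = (p_{Brew} − 8)(120 − 3p_{Brew} + p_{Aroma}).
∂π/∂p_{Brew} = 144 − 6p_{Brew} + p_{Aroma} = 0 ⇒ p_{Brew} = 24 + (1/6)p_{Aroma}.
At p_{Aroma} = 72: p_{Brew} = 24 + (1/6)·72 = 36.

36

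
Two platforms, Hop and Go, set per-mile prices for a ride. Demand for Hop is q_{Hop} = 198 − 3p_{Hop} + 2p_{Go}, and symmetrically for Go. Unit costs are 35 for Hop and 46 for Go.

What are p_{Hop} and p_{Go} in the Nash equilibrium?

Hop's profit: π = (p_{Hop} − 35)(198 − 3p_{Hop} + 2p_{Go}).
∂π/∂p_{Hop} = 303 − 6p_{Hop} + 2p_{Go} = 0 ⇒ p_{Hop} = 50.5 + (1/3)p_{Go}.
Similarly p_{Go} = 56 + (1/3)p_{Hop}.
Substituting the second reaction function into the first: p_{Hop} = 50.5 + (1/3)(56 + (1/3)p_{Hop}), which gives (8/9)p_{Hop} = 415/6 ⇒ p_{Hop} = 77.8125.
Then p_{Go} = 56 + (1/3)·77.8125 = 81.9375.

77.8125, 81.9375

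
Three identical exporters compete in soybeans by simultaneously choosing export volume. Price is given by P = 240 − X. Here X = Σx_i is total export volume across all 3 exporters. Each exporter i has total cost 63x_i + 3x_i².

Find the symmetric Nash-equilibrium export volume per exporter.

A representative exporter's profit is π_i = x_i(240 − X) − 63x_i − 3x_i², with X = x_i + Σ_{j≠i} x_j.
First-order condition: 177 − 8x_i − Σ_{j≠i} x_j = 0.
Imposing symmetry (x_j = x for all j) turns Σ_{j≠i} x_j into 2x, so 177 = 10x and x = 17.7.

17.7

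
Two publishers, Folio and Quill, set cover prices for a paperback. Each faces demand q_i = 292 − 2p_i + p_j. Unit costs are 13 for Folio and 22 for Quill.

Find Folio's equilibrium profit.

Folio's profit: π = (p_{Folio} − 13)(292 − 2p_{Folio} + p_{Quill}).
∂π/∂p_{Folio} = 318 − 4p_{Folio} + p_{Quill} = 0 ⇒ p_{Folio} = 79.5 + 0.25p_{Quill}.
Similarly p_{Quill} = 84 + 0.25p_{Folio}.
Plugging p_{Quill} into Folio's best response: p_{Folio} = 79.5 + 0.25(84 + 0.25p_{Folio}) ⇒ 0.9375p_{Folio} = 100.5, so p_{Folio} = 107.2.
Then p_{Quill} = 84 + 0.25·107.2 = 110.8.
q_{Folio} = 292 − 2·107.2 + 110.8 = 188.4.
Profit = (107.2 − 13)·188.4 = 17747.28.

17747.28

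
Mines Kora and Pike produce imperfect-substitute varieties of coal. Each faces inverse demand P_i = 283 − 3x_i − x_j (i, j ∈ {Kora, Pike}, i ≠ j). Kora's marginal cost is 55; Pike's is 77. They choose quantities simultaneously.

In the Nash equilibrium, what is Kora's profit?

Mine Kora's profit: π = x_{Kora}(283 − 3x_{Kora} − x_{Pike}) − 55x_{Kora}.
∂π/∂x_{Kora} = 228 − 6x_{Kora} − x_{Pike} = 0 ⇒ x_{Kora} = 38 − (1/6)x_{Pike}.
Similarly x_{Pike} = 103/3 − (1/6)x_{Kora}.
Solving the two reaction functions simultaneously: (1 − (−1/6)(−1/6))x_{Kora} = 38 − (1/6)·(103/3), so (35/36)x_{Kora} = 581/18 and x_{Kora} = 33.2.
Then x_{Pike} = 103/3 − (1/6)·33.2 = 28.8.
P_{Kora} = 283 − 3·33.2 − 28.8 = 154.6.
Profit = (154.6 − 55)·33.2 = 3306.72.

3306.72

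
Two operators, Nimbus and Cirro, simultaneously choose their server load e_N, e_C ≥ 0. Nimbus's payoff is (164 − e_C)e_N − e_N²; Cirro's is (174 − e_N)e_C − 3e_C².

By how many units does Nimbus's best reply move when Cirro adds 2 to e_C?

-1

Expanding Nimbus's payoff: 164e_N − e_Ce_N − e_N².
∂π/∂e_N = 164 − e_C − 2e_N = 0, so e_N = 82 − 0.5e_C.
The reaction-function slope is −0.5, so a 2-unit rise in e_C moves e_N by −0.5 × 2 = −1. Nimbus's best response falls — the actions are strategic substitutes.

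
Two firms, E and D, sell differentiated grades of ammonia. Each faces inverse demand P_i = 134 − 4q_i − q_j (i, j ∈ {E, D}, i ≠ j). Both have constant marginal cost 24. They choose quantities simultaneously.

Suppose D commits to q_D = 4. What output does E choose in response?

13.25

Firm E's profit: π = q_E(134 − 4q_E − q_D) − 24q_E.
∂π/∂q_E = 110 − 8q_E − q_D = 0 ⇒ q_E = 13.75 − 0.125q_D.
At q_D = 4: q_E = 13.75 − 0.125·4 = 13.25.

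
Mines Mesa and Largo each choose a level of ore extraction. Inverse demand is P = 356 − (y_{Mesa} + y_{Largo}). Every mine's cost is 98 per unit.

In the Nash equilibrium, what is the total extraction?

Mine Mesa's profit: π = y_{Mesa}(356 − (y_{Mesa} + y_{Largo})) − 98y_{Mesa}.
∂π/∂y_{Mesa} = 258 − 2y_{Mesa} − y_{Largo} = 0, so y_{Mesa} = 129 − 0.5y_{Largo}.
Setting y_{Mesa} = y_{Largo} in the reaction function: y_{Mesa} = 129 − 0.5y_{Mesa}, so y_{Mesa} = 129 / 1.5 = 86.
Total extraction: 86 + 86 = 172.

172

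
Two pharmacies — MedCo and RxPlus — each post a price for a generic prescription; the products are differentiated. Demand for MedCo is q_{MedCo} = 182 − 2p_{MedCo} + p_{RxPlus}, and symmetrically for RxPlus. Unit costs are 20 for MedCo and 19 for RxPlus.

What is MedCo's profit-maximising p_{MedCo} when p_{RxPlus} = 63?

MedCo's profit: π = (p_{MedCo} − 20)(182 − 2p_{MedCo} + p_{RxPlus}).
∂π/∂p_{MedCo} = 222 − 4p_{MedCo} + p_{RxPlus} = 0 ⇒ p_{MedCo} = 55.5 + 0.25p_{RxPlus}.
At p_{RxPlus} = 63: p_{MedCo} = 55.5 + 0.25·63 = 71.25.

71.25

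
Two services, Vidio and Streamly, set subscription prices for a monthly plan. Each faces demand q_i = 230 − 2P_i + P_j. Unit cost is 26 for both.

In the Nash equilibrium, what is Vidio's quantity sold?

136

Vidio's profit: π = (P_{Vidio} − 26)(230 − 2P_{Vidio} + P_{Streamly}).
∂π/∂P_{Vidio} = 282 − 4P_{Vidio} + P_{Streamly} = 0 ⇒ P_{Vidio} = 70.5 + 0.25P_{Streamly}.
By symmetry P_{Streamly} = P_{Vidio}; substituting into the reaction function, 0.75P_{Vidio} = 70.5 and P_{Vidio} = 94.
q_{Vidio} = 230 − 2·94 + 94 = 136.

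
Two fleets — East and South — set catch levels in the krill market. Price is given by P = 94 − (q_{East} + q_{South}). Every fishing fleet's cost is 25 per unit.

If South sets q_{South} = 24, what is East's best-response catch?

Fishing fleet East's profit: π = q_{East}(94 − (q_{East} + q_{South})) − 25q_{East}.
∂π/∂q_{East} = 69 − 2q_{East} − q_{South} = 0, so q_{East} = 34.5 − 0.5q_{South}.
At q_{South} = 24: q_{East} = 34.5 − 0.5·24 = 22.5.

22.5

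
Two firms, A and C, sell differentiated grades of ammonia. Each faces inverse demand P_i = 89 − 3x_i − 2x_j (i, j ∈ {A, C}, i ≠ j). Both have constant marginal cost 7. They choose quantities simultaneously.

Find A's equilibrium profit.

315.1875

Firm A's profit: π = x_A(89 − 3x_A − 2x_C) − 7x_A.
∂π/∂x_A = 82 − 6x_A − 2x_C = 0 ⇒ x_A = 41/3 − (1/3)x_C.
By symmetry x_C = x_A; substituting into the reaction function, (4/3)x_A = 41/3 and x_A = 10.25.
P_A = 89 − 3·10.25 − 2·10.25 = 37.75.
Profit = (37.75 − 7)·10.25 = 315.1875.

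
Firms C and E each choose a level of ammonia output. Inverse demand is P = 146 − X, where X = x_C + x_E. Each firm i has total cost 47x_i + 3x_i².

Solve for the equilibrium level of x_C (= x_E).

Firm C's profit: π = x_C(146 − (x_C + x_E)) − 47x_C − 3x_C².
∂π/∂x_C = 99 − 8x_C − x_E = 0, so x_C = 12.375 − 0.125x_E.
By symmetry x_E = x_C; substituting into the reaction function, 1.125x_C = 12.375 and x_C = 11.

11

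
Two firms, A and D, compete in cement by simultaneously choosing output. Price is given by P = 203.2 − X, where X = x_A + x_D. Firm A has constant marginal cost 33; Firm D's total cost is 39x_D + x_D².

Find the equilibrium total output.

Firm A's profit: π = x_A(203.2 − (x_A + x_D)) − 33x_A.
∂π/∂x_A = 170.2 − 2x_A − x_D = 0, so x_A = 85.1 − 0.5x_D.
For D: ∂π/∂x_D = 164.2 − 4x_D − x_A = 0 ⇒ x_D = 41.05 − 0.25x_A.
Plugging x_D into A's best response: x_A = 85.1 − 0.5(41.05 − 0.25x_A) ⇒ 0.875x_A = 64.575, so x_A = 73.8.
Then x_D = 41.05 − 0.25·73.8 = 22.6.
Total output: 73.8 + 22.6 = 96.4.

96.4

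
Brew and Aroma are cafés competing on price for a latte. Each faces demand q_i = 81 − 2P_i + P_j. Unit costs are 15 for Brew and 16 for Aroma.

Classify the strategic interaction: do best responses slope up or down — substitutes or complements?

Brew's profit: π = (P_{Brew} − 15)(81 − 2P_{Brew} + P_{Aroma}).
∂π/∂P_{Brew} = 111 − 4P_{Brew} + P_{Aroma} = 0 ⇒ P_{Brew} = 27.75 + 0.25P_{Aroma}.
The best-response slope dP_{Brew}/dP_{Aroma} = 0.25 > 0: the reaction function is upward-sloping, so the choices are strategic complements.

strategic complements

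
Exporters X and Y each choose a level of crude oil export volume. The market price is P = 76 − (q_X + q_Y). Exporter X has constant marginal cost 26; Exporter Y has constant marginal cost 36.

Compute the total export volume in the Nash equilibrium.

Exporter X's profit: π = q_X(76 − (q_X + q_Y)) − 26q_X.
∂π/∂q_X = 50 − 2q_X − q_Y = 0, so q_X = 25 − 0.5q_Y.
By the same steps for Y: q_Y = 20 − 0.5q_X.
Solving the two reaction functions simultaneously: (1 − (−0.5)(−0.5))q_X = 25 − 0.5·20, so 0.75q_X = 15 and q_X = 20.
Then q_Y = 20 − 0.5·20 = 10.
Total export volume: 20 + 10 = 30.

30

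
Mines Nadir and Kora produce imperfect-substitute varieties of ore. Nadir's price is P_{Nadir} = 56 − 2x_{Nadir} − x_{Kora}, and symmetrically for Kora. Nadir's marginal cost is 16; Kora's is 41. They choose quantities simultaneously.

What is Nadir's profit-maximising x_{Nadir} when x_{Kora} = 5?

8.75

Mine Nadir's profit: π = x_{Nadir}(56 − 2x_{Nadir} − x_{Kora}) − 16x_{Nadir}.
∂π/∂x_{Nadir} = 40 − 4x_{Nadir} − x_{Kora} = 0 ⇒ x_{Nadir} = 10 − 0.25x_{Kora}.
At x_{Kora} = 5: x_{Nadir} = 10 − 0.25·5 = 8.75.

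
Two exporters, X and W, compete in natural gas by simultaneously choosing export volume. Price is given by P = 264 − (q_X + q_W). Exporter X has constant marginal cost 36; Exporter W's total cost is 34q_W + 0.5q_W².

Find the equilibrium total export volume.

137.2

Exporter X's profit: π = q_X(264 − (q_X + q_W)) − 36q_X.
∂π/∂q_X = 228 − 2q_X − q_W = 0, so q_X = 114 − 0.5q_W.
For W: ∂π/∂q_W = 230 − 3q_W − q_X = 0 ⇒ q_W = 230/3 − (1/3)q_X.
Solving the two reaction functions simultaneously: (1 − (−0.5)(−1/3))q_X = 114 − 0.5·(230/3), so (5/6)q_X = 227/3 and q_X = 90.8.
Then q_W = 230/3 − (1/3)·90.8 = 46.4.
Total export volume: 90.8 + 46.4 = 137.2.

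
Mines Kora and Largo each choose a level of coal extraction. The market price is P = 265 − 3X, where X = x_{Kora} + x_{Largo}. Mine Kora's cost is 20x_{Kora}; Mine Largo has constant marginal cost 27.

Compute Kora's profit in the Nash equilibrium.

2352

Mine Kora's profit: π = x_{Kora}(265 − 3(x_{Kora} + x_{Largo})) − 20x_{Kora}.
∂π/∂x_{Kora} = 245 − 6x_{Kora} − 3x_{Largo} = 0, so x_{Kora} = 245/6 − 0.5x_{Largo}.
By the same steps for Largo: x_{Largo} = 119/3 − 0.5x_{Kora}.
Solving the two reaction functions simultaneously: (1 − (−0.5)(−0.5))x_{Kora} = 245/6 − 0.5·(119/3), so 0.75x_{Kora} = 21 and x_{Kora} = 28.
Then x_{Largo} = 119/3 − 0.5·28 = 77/3.
Price P = 265 − 3·(161/3) = 104.
Kora's profit: (104 − 20)·28 = 2352.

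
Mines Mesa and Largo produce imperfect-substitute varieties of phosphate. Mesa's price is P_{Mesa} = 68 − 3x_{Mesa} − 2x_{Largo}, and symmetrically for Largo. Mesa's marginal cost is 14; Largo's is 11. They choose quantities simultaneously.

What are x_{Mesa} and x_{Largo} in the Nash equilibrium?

Mine Mesa's profit: π = x_{Mesa}(68 − 3x_{Mesa} − 2x_{Largo}) − 14x_{Mesa}.
∂π/∂x_{Mesa} = 54 − 6x_{Mesa} − 2x_{Largo} = 0 ⇒ x_{Mesa} = 9 − (1/3)x_{Largo}.
Similarly x_{Largo} = 9.5 − (1/3)x_{Mesa}.
Solving the two reaction functions simultaneously: (1 − (−1/3)(−1/3))x_{Mesa} = 9 − (1/3)·9.5, so (8/9)x_{Mesa} = 35/6 and x_{Mesa} = 6.5625.
Then x_{Largo} = 9.5 − (1/3)·6.5625 = 7.3125.

6.5625, 7.3125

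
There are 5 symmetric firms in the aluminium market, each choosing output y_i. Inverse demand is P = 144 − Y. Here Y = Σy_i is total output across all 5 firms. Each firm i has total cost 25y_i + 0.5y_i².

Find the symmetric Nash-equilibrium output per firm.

17

A representative firm's profit is π_i = y_i(144 − Y) − 25y_i − 0.5y_i², with Y = y_i + Σ_{j≠i} y_j.
First-order condition: 119 − 3y_i − Σ_{j≠i} y_j = 0.
With identical firms, set every y_j = y: then 119 − 3y − 4y = 0, i.e. y = 119/7 = 17.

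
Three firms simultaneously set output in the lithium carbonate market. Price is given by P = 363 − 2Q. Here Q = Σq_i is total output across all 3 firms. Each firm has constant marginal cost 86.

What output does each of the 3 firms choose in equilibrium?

34.625

A representative firm's profit is π_i = q_i(363 − 2Q) − 86q_i, with Q = q_i + Σ_{j≠i} q_j.
First-order condition: 277 − 4q_i − 2Σ_{j≠i} q_j = 0.
In a symmetric equilibrium every firm chooses the same q, so Σ_{j≠i} q_j = 2q. The condition becomes 277 − 8q = 0, giving q = 277/8 = 34.625.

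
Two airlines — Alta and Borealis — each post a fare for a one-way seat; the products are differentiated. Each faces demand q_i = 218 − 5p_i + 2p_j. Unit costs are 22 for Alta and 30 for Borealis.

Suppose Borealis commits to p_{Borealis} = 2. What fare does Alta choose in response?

33.2

Alta's profit: π = (p_{Alta} − 22)(218 − 5p_{Alta} + 2p_{Borealis}).
∂π/∂p_{Alta} = 328 − 10p_{Alta} + 2p_{Borealis} = 0 ⇒ p_{Alta} = 32.8 + 0.2p_{Borealis}.
At p_{Borealis} = 2: p_{Alta} = 32.8 + 0.2·2 = 33.2.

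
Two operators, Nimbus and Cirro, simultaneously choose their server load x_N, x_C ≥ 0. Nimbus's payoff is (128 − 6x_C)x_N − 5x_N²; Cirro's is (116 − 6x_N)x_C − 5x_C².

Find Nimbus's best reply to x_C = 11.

Expanding Nimbus's payoff: 128x_N − 6x_Cx_N − 5x_N².
∂π/∂x_N = 128 − 6x_C − 10x_N = 0, so x_N = 12.8 − 0.6x_C.
At x_C = 11: x_N = 12.8 − 0.6·11 = 6.2.

6.2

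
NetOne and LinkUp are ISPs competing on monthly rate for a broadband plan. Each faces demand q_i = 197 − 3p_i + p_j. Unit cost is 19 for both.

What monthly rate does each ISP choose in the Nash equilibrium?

NetOne's profit: π = (p_{NetOne} − 19)(197 − 3p_{NetOne} + p_{LinkUp}).
∂π/∂p_{NetOne} = 254 − 6p_{NetOne} + p_{LinkUp} = 0 ⇒ p_{NetOne} = 127/3 + (1/6)p_{LinkUp}.
Setting p_{NetOne} = p_{LinkUp} in the reaction function: p_{NetOne} = 127/3 + (1/6)p_{NetOne}, so p_{NetOne} = (127/3) / (5/6) = 50.8.

50.8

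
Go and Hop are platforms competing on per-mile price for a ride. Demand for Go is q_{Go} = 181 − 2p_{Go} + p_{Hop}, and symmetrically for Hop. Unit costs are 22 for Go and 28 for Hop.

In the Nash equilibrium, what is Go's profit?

Go's profit: π = (p_{Go} − 22)(181 − 2p_{Go} + p_{Hop}).
∂π/∂p_{Go} = 225 − 4p_{Go} + p_{Hop} = 0 ⇒ p_{Go} = 56.25 + 0.25p_{Hop}.
Similarly p_{Hop} = 59.25 + 0.25p_{Go}.
Solving the two reaction functions simultaneously: (1 − (0.25)(0.25))p_{Go} = 56.25 + 0.25·59.25, so 0.9375p_{Go} = 71.0625 and p_{Go} = 75.8.
Then p_{Hop} = 59.25 + 0.25·75.8 = 78.2.
q_{Go} = 181 − 2·75.8 + 78.2 = 107.6.
Profit = (75.8 − 22)·107.6 = 5788.88.

5788.88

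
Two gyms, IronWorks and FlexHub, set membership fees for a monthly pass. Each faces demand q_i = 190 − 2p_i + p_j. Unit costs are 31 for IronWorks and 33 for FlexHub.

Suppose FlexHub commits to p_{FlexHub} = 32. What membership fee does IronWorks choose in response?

71

IronWorks's profit: π = (p_{IronWorks} − 31)(190 − 2p_{IronWorks} + p_{FlexHub}).
∂π/∂p_{IronWorks} = 252 − 4p_{IronWorks} + p_{FlexHub} = 0 ⇒ p_{IronWorks} = 63 + 0.25p_{FlexHub}.
At p_{FlexHub} = 32: p_{IronWorks} = 63 + 0.25·32 = 71.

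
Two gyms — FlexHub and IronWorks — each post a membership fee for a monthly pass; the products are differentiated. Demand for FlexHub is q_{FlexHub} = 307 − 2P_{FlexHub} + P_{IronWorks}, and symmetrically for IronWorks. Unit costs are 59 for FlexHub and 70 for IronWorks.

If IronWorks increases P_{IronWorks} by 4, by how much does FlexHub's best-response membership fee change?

FlexHub's profit: π = (P_{FlexHub} − 59)(307 − 2P_{FlexHub} + P_{IronWorks}).
∂π/∂P_{FlexHub} = 425 − 4P_{FlexHub} + P_{IronWorks} = 0 ⇒ P_{FlexHub} = 106.25 + 0.25P_{IronWorks}.
The reaction-function slope is 0.25, so a 4-unit rise in P_{IronWorks} moves P_{FlexHub} by 0.25 × 4 = 1. FlexHub's best response rises — the actions are strategic complements.

1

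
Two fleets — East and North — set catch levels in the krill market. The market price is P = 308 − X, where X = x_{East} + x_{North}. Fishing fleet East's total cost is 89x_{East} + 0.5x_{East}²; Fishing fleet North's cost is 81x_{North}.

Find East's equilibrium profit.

Fishing fleet East's profit: π = x_{East}(308 − (x_{East} + x_{North})) − 89x_{East} − 0.5x_{East}².
∂π/∂x_{East} = 219 − 3x_{East} − x_{North} = 0, so x_{East} = 73 − (1/3)x_{North}.
For North: ∂π/∂x_{North} = 227 − 2x_{North} − x_{East} = 0 ⇒ x_{North} = 113.5 − 0.5x_{East}.
Substituting the second reaction function into the first: x_{East} = 73 − (1/3)(113.5 − 0.5x_{East}), which gives (5/6)x_{East} = 211/6 ⇒ x_{East} = 42.2.
Then x_{North} = 113.5 − 0.5·42.2 = 92.4.
Price P = 308 − 134.6 = 173.4.
East's profit: (173.4 − 89)·42.2 − 0.5(42.2)² = 2671.26.

2671.26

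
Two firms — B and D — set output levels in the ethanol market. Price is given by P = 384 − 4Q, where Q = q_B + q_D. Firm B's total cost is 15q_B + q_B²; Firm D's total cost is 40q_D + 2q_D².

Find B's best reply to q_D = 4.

35.3

Firm B's profit: π = q_B(384 − 4(q_B + q_D)) − 15q_B − q_B².
∂π/∂q_B = 369 − 10q_B − 4q_D = 0, so q_B = 36.9 − 0.4q_D.
At q_D = 4: q_B = 36.9 − 0.4·4 = 35.3.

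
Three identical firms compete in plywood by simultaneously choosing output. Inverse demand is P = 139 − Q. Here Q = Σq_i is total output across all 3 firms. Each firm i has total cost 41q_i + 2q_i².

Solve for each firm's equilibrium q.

A representative firm's profit is π_i = q_i(139 − Q) − 41q_i − 2q_i², with Q = q_i + Σ_{j≠i} q_j.
First-order condition: 98 − 6q_i − Σ_{j≠i} q_j = 0.
In a symmetric equilibrium every firm chooses the same q, so Σ_{j≠i} q_j = 2q. The condition becomes 98 − 8q = 0, giving q = 98/8 = 12.25.

12.25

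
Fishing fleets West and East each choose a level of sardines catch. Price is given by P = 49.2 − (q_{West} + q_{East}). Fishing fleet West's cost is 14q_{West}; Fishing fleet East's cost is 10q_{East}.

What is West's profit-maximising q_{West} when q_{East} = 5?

Fishing fleet West's profit: π = q_{West}(49.2 − (q_{West} + q_{East})) − 14q_{West}.
∂π/∂q_{West} = 35.2 − 2q_{West} − q_{East} = 0, so q_{West} = 17.6 − 0.5q_{East}.
At q_{East} = 5: q_{West} = 17.6 − 0.5·5 = 15.1.

15.1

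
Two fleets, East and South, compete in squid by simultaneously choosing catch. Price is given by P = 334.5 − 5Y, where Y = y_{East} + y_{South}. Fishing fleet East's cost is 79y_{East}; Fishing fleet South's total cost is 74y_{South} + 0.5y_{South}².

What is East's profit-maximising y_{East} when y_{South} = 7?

Fishing fleet East's profit: π = y_{East}(334.5 − 5(y_{East} + y_{South})) − 79y_{East}.
∂π/∂y_{East} = 255.5 − 10y_{East} − 5y_{South} = 0, so y_{East} = 25.55 − 0.5y_{South}.
At y_{South} = 7: y_{East} = 25.55 − 0.5·7 = 22.05.

22.05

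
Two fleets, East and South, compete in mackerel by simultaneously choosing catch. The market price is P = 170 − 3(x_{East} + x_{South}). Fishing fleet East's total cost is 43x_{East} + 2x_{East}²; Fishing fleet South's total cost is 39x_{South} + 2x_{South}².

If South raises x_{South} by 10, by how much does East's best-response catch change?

Fishing fleet East's profit: π = x_{East}(170 − 3(x_{East} + x_{South})) − 43x_{East} − 2x_{East}².
∂π/∂x_{East} = 127 − 10x_{East} − 3x_{South} = 0, so x_{East} = 12.7 − 0.3x_{South}.
The reaction-function slope is −0.3, so a 10-unit rise in x_{South} moves x_{East} by −0.3 × 10 = −3. East's best response falls — the actions are strategic substitutes.

-3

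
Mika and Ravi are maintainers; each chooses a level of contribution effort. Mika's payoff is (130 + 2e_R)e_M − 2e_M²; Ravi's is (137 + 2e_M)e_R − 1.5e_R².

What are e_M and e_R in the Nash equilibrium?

Expanding Mika's payoff: 130e_M + 2e_Re_M − 2e_M².
∂π/∂e_M = 130 + 2e_R − 4e_M = 0, so e_M = 32.5 + 0.5e_R.
Likewise for Ravi: e_R = 137/3 + (2/3)e_M.
Solving the two reaction functions simultaneously: (1 − (0.5)(2/3))e_M = 32.5 + 0.5·(137/3), so (2/3)e_M = 166/3 and e_M = 83.
Then e_R = 137/3 + (2/3)·83 = 101.

83, 101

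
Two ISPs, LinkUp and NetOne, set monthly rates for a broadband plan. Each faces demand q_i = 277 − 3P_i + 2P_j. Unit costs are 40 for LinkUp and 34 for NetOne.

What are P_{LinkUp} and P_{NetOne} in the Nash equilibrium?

98.125, 95.875

LinkUp's profit: π = (P_{LinkUp} − 40)(277 − 3P_{LinkUp} + 2P_{NetOne}).
∂π/∂P_{LinkUp} = 397 − 6P_{LinkUp} + 2P_{NetOne} = 0 ⇒ P_{LinkUp} = 397/6 + (1/3)P_{NetOne}.
Similarly P_{NetOne} = 379/6 + (1/3)P_{LinkUp}.
Plugging P_{NetOne} into LinkUp's best response: P_{LinkUp} = 397/6 + (1/3)(379/6 + (1/3)P_{LinkUp}) ⇒ (8/9)P_{LinkUp} = 785/9, so P_{LinkUp} = 98.125.
Then P_{NetOne} = 379/6 + (1/3)·98.125 = 95.875.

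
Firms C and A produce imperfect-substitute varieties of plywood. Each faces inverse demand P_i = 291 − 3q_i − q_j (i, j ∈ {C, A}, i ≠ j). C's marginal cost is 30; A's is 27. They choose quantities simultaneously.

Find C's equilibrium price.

141.6

Firm C's profit: π = q_C(291 − 3q_C − q_A) − 30q_C.
∂π/∂q_C = 261 − 6q_C − q_A = 0 ⇒ q_C = 43.5 − (1/6)q_A.
Similarly q_A = 44 − (1/6)q_C.
Solving the two reaction functions simultaneously: (1 − (−1/6)(−1/6))q_C = 43.5 − (1/6)·44, so (35/36)q_C = 217/6 and q_C = 37.2.
Then q_A = 44 − (1/6)·37.2 = 37.8.
P_C = 291 − 3·37.2 − 37.8 = 141.6.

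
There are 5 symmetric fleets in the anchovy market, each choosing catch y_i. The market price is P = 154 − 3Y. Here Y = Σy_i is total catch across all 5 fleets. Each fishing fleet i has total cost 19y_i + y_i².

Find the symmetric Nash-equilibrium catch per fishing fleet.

6.75

A representative fishing fleet's profit is π_i = y_i(154 − 3Y) − 19y_i − y_i², with Y = y_i + Σ_{j≠i} y_j.
First-order condition: 135 − 8y_i − 3Σ_{j≠i} y_j = 0.
With identical fishing fleets, set every y_j = y: then 135 − 8y − 12y = 0, i.e. y = 135/20 = 6.75.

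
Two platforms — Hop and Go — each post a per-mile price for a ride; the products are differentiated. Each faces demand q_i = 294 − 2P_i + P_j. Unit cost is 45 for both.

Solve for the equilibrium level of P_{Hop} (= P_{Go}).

Hop's profit: π = (P_{Hop} − 45)(294 − 2P_{Hop} + P_{Go}).
∂π/∂P_{Hop} = 384 − 4P_{Hop} + P_{Go} = 0 ⇒ P_{Hop} = 96 + 0.25P_{Go}.
The game is symmetric, so in equilibrium P_{Go} = P_{Hop}: the reaction function gives 0.75P_{Hop} = 96, hence P_{Hop} = 128.

128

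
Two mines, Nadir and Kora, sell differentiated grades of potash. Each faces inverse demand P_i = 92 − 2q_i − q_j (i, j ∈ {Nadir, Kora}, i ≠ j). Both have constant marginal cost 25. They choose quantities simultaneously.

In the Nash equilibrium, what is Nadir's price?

Mine Nadir's profit: π = q_{Nadir}(92 − 2q_{Nadir} − q_{Kora}) − 25q_{Nadir}.
∂π/∂q_{Nadir} = 67 − 4q_{Nadir} − q_{Kora} = 0 ⇒ q_{Nadir} = 16.75 − 0.25q_{Kora}.
By symmetry q_{Kora} = q_{Nadir}; substituting into the reaction function, 1.25q_{Nadir} = 16.75 and q_{Nadir} = 13.4.
P_{Nadir} = 92 − 2·13.4 − 13.4 = 51.8.

51.8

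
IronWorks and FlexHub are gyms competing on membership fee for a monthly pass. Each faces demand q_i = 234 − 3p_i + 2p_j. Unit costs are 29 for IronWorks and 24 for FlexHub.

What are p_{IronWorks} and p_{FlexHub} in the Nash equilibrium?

IronWorks's profit: π = (p_{IronWorks} − 29)(234 − 3p_{IronWorks} + 2p_{FlexHub}).
∂π/∂p_{IronWorks} = 321 − 6p_{IronWorks} + 2p_{FlexHub} = 0 ⇒ p_{IronWorks} = 53.5 + (1/3)p_{FlexHub}.
Similarly p_{FlexHub} = 51 + (1/3)p_{IronWorks}.
Solving the two reaction functions simultaneously: (1 − (1/3)(1/3))p_{IronWorks} = 53.5 + (1/3)·51, so (8/9)p_{IronWorks} = 70.5 and p_{IronWorks} = 79.3125.
Then p_{FlexHub} = 51 + (1/3)·79.3125 = 77.4375.

79.3125, 77.4375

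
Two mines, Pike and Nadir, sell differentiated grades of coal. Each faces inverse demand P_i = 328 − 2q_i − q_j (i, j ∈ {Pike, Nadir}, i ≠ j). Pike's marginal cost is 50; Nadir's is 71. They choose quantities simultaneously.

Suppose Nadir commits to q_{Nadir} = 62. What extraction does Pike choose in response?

54

Mine Pike's profit: π = q_{Pike}(328 − 2q_{Pike} − q_{Nadir}) − 50q_{Pike}.
∂π/∂q_{Pike} = 278 − 4q_{Pike} − q_{Nadir} = 0 ⇒ q_{Pike} = 69.5 − 0.25q_{Nadir}.
At q_{Nadir} = 62: q_{Pike} = 69.5 − 0.25·62 = 54.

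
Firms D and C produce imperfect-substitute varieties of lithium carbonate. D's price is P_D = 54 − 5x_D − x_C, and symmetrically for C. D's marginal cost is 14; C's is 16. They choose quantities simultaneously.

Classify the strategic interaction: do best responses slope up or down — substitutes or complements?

strategic substitutes

Firm D's profit: π = x_D(54 − 5x_D − x_C) − 14x_D.
∂π/∂x_D = 40 − 10x_D − x_C = 0 ⇒ x_D = 4 − 0.1x_C.
The best-response slope dx_D/dx_C = −0.1 < 0: the reaction function is downward-sloping, so the choices are strategic substitutes.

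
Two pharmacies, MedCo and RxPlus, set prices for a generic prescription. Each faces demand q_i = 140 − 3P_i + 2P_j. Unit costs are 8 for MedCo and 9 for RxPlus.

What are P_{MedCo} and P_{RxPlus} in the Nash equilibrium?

41.1875, 41.5625

MedCo's profit: π = (P_{MedCo} − 8)(140 − 3P_{MedCo} + 2P_{RxPlus}).
∂π/∂P_{MedCo} = 164 − 6P_{MedCo} + 2P_{RxPlus} = 0 ⇒ P_{MedCo} = 82/3 + (1/3)P_{RxPlus}.
Similarly P_{RxPlus} = 167/6 + (1/3)P_{MedCo}.
Substituting the second reaction function into the first: P_{MedCo} = 82/3 + (1/3)(167/6 + (1/3)P_{MedCo}), which gives (8/9)P_{MedCo} = 659/18 ⇒ P_{MedCo} = 41.1875.
Then P_{RxPlus} = 167/6 + (1/3)·41.1875 = 41.5625.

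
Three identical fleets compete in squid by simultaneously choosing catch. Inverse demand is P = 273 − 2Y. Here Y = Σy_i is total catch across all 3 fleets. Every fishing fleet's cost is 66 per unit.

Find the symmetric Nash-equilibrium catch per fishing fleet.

A representative fishing fleet's profit is π_i = y_i(273 − 2Y) − 66y_i, with Y = y_i + Σ_{j≠i} y_j.
First-order condition: 207 − 4y_i − 2Σ_{j≠i} y_j = 0.
In a symmetric equilibrium every fishing fleet chooses the same y, so Σ_{j≠i} y_j = 2y. The condition becomes 207 − 8y = 0, giving y = 207/8 = 25.875.

25.875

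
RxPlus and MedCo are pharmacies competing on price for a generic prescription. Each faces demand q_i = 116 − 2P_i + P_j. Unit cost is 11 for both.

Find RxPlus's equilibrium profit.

2450

RxPlus's profit: π = (P_{RxPlus} − 11)(116 − 2P_{RxPlus} + P_{MedCo}).
∂π/∂P_{RxPlus} = 138 − 4P_{RxPlus} + P_{MedCo} = 0 ⇒ P_{RxPlus} = 34.5 + 0.25P_{MedCo}.
The game is symmetric, so in equilibrium P_{MedCo} = P_{RxPlus}: the reaction function gives 0.75P_{RxPlus} = 34.5, hence P_{RxPlus} = 46.
q_{RxPlus} = 116 − 2·46 + 46 = 70.
Profit = (46 − 11)·70 = 2450.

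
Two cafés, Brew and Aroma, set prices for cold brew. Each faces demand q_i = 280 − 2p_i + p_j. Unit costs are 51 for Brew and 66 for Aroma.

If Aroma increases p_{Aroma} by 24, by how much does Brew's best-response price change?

Brew's profit: π = (p_{Brew} − 51)(280 − 2p_{Brew} + p_{Aroma}).
∂π/∂p_{Brew} = 382 − 4p_{Brew} + p_{Aroma} = 0 ⇒ p_{Brew} = 95.5 + 0.25p_{Aroma}.
The reaction-function slope is 0.25, so a 24-unit rise in p_{Aroma} moves p_{Brew} by 0.25 × 24 = 6. Brew's best response rises — the actions are strategic complements.

6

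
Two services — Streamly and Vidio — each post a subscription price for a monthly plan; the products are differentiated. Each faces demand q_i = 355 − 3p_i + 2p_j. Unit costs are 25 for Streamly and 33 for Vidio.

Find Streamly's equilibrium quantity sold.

252

Streamly's profit: π = (p_{Streamly} − 25)(355 − 3p_{Streamly} + 2p_{Vidio}).
∂π/∂p_{Streamly} = 430 − 6p_{Streamly} + 2p_{Vidio} = 0 ⇒ p_{Streamly} = 215/3 + (1/3)p_{Vidio}.
Similarly p_{Vidio} = 227/3 + (1/3)p_{Streamly}.
Plugging p_{Vidio} into Streamly's best response: p_{Streamly} = 215/3 + (1/3)(227/3 + (1/3)p_{Streamly}) ⇒ (8/9)p_{Streamly} = 872/9, so p_{Streamly} = 109.
Then p_{Vidio} = 227/3 + (1/3)·109 = 112.
q_{Streamly} = 355 − 3·109 + 2·112 = 252.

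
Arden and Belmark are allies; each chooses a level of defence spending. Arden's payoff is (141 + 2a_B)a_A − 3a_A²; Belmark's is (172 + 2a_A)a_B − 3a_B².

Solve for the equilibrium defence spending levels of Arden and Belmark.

Expanding Arden's payoff: 141a_A + 2a_Ba_A − 3a_A².
∂π/∂a_A = 141 + 2a_B − 6a_A = 0, so a_A = 23.5 + (1/3)a_B.
Likewise for Belmark: a_B = 86/3 + (1/3)a_A.
Solving the two reaction functions simultaneously: (1 − (1/3)(1/3))a_A = 23.5 + (1/3)·(86/3), so (8/9)a_A = 595/18 and a_A = 37.1875.
Then a_B = 86/3 + (1/3)·37.1875 = 41.0625.

37.1875, 41.0625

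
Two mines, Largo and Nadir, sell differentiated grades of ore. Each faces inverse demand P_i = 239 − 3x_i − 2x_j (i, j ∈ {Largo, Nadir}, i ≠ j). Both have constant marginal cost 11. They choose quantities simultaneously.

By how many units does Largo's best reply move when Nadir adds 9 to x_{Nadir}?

Mine Largo's profit: π = x_{Largo}(239 − 3x_{Largo} − 2x_{Nadir}) − 11x_{Largo}.
∂π/∂x_{Largo} = 228 − 6x_{Largo} − 2x_{Nadir} = 0 ⇒ x_{Largo} = 38 − (1/3)x_{Nadir}.
The reaction-function slope is −1/3, so a 9-unit rise in x_{Nadir} moves x_{Largo} by −1/3 × 9 = −3. Largo's best response falls — the actions are strategic substitutes.

-3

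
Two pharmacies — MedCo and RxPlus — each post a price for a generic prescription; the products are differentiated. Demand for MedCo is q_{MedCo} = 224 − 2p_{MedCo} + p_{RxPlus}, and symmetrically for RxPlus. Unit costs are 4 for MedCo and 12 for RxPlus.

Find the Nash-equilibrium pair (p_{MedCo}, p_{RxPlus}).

MedCo's profit: π = (p_{MedCo} − 4)(224 − 2p_{MedCo} + p_{RxPlus}).
∂π/∂p_{MedCo} = 232 − 4p_{MedCo} + p_{RxPlus} = 0 ⇒ p_{MedCo} = 58 + 0.25p_{RxPlus}.
Similarly p_{RxPlus} = 62 + 0.25p_{MedCo}.
Substituting the second reaction function into the first: p_{MedCo} = 58 + 0.25(62 + 0.25p_{MedCo}), which gives 0.9375p_{MedCo} = 73.5 ⇒ p_{MedCo} = 78.4.
Then p_{RxPlus} = 62 + 0.25·78.4 = 81.6.

78.4, 81.6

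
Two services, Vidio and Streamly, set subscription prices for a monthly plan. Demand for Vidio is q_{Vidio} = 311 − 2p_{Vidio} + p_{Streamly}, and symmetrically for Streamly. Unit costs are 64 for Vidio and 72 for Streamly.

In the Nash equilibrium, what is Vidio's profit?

Vidio's profit: π = (p_{Vidio} − 64)(311 − 2p_{Vidio} + p_{Streamly}).
∂π/∂p_{Vidio} = 439 − 4p_{Vidio} + p_{Streamly} = 0 ⇒ p_{Vidio} = 109.75 + 0.25p_{Streamly}.
Similarly p_{Streamly} = 113.75 + 0.25p_{Vidio}.
Substituting the second reaction function into the first: p_{Vidio} = 109.75 + 0.25(113.75 + 0.25p_{Vidio}), which gives 0.9375p_{Vidio} = 138.1875 ⇒ p_{Vidio} = 147.4.
Then p_{Streamly} = 113.75 + 0.25·147.4 = 150.6.
q_{Vidio} = 311 − 2·147.4 + 150.6 = 166.8.
Profit = (147.4 − 64)·166.8 = 13911.12.

13911.12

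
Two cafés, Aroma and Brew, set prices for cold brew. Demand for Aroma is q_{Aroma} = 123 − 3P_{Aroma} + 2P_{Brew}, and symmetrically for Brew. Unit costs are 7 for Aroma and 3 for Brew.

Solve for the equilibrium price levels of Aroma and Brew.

Aroma's profit: π = (P_{Aroma} − 7)(123 − 3P_{Aroma} + 2P_{Brew}).
∂π/∂P_{Aroma} = 144 − 6P_{Aroma} + 2P_{Brew} = 0 ⇒ P_{Aroma} = 24 + (1/3)P_{Brew}.
Similarly P_{Brew} = 22 + (1/3)P_{Aroma}.
Plugging P_{Brew} into Aroma's best response: P_{Aroma} = 24 + (1/3)(22 + (1/3)P_{Aroma}) ⇒ (8/9)P_{Aroma} = 94/3, so P_{Aroma} = 35.25.
Then P_{Brew} = 22 + (1/3)·35.25 = 33.75.

35.25, 33.75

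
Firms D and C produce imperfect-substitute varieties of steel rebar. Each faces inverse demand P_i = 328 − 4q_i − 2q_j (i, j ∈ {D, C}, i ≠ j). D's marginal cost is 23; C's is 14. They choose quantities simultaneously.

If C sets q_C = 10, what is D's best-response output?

35.625

Firm D's profit: π = q_D(328 − 4q_D − 2q_C) − 23q_D.
∂π/∂q_D = 305 − 8q_D − 2q_C = 0 ⇒ q_D = 38.125 − 0.25q_C.
At q_C = 10: q_D = 38.125 − 0.25·10 = 35.625.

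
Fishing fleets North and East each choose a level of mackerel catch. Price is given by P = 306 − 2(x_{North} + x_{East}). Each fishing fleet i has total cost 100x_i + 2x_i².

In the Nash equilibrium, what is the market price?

Fishing fleet North's profit: π = x_{North}(306 − 2(x_{North} + x_{East})) − 100x_{North} − 2x_{North}².
∂π/∂x_{North} = 206 − 8x_{North} − 2x_{East} = 0, so x_{North} = 25.75 − 0.25x_{East}.
The game is symmetric, so in equilibrium x_{East} = x_{North}: the reaction function gives 1.25x_{North} = 25.75, hence x_{North} = 20.6.
Equilibrium price: P = 306 − 2·41.2 = 223.6.

223.6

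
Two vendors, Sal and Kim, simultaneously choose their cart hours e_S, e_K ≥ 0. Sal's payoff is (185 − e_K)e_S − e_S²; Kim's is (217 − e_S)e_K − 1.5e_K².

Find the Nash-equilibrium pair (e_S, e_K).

67.6, 49.8

Expanding Sal's payoff: 185e_S − e_Ke_S − e_S².
∂π/∂e_S = 185 − e_K − 2e_S = 0, so e_S = 92.5 − 0.5e_K.
Likewise for Kim: e_K = 217/3 − (1/3)e_S.
Substituting the second reaction function into the first: e_S = 92.5 − 0.5(217/3 − (1/3)e_S), which gives (5/6)e_S = 169/3 ⇒ e_S = 67.6.
Then e_K = 217/3 − (1/3)·67.6 = 49.8.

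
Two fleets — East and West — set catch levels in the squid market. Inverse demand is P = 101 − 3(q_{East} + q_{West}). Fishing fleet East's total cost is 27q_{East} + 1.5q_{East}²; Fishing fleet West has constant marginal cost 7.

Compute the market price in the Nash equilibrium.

Fishing fleet East's profit: π = q_{East}(101 − 3(q_{East} + q_{West})) − 27q_{East} − 1.5q_{East}².
∂π/∂q_{East} = 74 − 9q_{East} − 3q_{West} = 0, so q_{East} = 74/9 − (1/3)q_{West}.
For West: ∂π/∂q_{West} = 94 − 6q_{West} − 3q_{East} = 0 ⇒ q_{West} = 47/3 − 0.5q_{East}.
Plugging q_{West} into East's best response: q_{East} = 74/9 − (1/3)(47/3 − 0.5q_{East}) ⇒ (5/6)q_{East} = 3, so q_{East} = 3.6.
Then q_{West} = 47/3 − 0.5·3.6 = 208/15.
Equilibrium price: P = 101 − 3·(262/15) = 48.6.

48.6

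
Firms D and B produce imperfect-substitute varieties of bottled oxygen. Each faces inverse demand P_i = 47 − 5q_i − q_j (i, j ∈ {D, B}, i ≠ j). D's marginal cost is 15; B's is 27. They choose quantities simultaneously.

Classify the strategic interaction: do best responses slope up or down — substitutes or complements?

strategic substitutes

Firm D's profit: π = q_D(47 − 5q_D − q_B) − 15q_D.
∂π/∂q_D = 32 − 10q_D − q_B = 0 ⇒ q_D = 3.2 − 0.1q_B.
The best-response slope dq_D/dq_B = −0.1 < 0: the reaction function is downward-sloping, so the choices are strategic substitutes.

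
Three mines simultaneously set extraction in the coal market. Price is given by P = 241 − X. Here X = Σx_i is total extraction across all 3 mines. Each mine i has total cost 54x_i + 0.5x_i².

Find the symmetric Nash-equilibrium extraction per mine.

37.4

A representative mine's profit is π_i = x_i(241 − X) − 54x_i − 0.5x_i², with X = x_i + Σ_{j≠i} x_j.
First-order condition: 187 − 3x_i − Σ_{j≠i} x_j = 0.
Imposing symmetry (x_j = x for all j) turns Σ_{j≠i} x_j into 2x, so 187 = 5x and x = 37.4.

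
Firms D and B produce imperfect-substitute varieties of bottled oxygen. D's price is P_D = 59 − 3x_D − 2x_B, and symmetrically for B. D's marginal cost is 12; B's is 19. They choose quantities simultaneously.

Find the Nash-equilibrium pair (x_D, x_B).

6.3125, 4.5625

Firm D's profit: π = x_D(59 − 3x_D − 2x_B) − 12x_D.
∂π/∂x_D = 47 − 6x_D − 2x_B = 0 ⇒ x_D = 47/6 − (1/3)x_B.
Similarly x_B = 20/3 − (1/3)x_D.
Substituting the second reaction function into the first: x_D = 47/6 − (1/3)(20/3 − (1/3)x_D), which gives (8/9)x_D = 101/18 ⇒ x_D = 6.3125.
Then x_B = 20/3 − (1/3)·6.3125 = 4.5625.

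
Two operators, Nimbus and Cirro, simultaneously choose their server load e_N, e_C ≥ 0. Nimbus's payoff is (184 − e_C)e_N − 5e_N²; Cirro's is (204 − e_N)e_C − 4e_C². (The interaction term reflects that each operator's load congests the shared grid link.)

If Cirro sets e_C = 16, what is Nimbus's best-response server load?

16.8

Expanding Nimbus's payoff: 184e_N − e_Ce_N − 5e_N².
∂π/∂e_N = 184 − e_C − 10e_N = 0, so e_N = 18.4 − 0.1e_C.
At e_C = 16: e_N = 18.4 − 0.1·16 = 16.8.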